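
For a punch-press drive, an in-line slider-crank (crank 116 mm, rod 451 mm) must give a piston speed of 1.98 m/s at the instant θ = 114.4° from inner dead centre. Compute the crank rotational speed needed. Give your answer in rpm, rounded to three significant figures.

201

For an in-line slider-crank, |v_piston| = rω|sinθ|·[1 + r cosθ/√(L² − r² sin²θ)].
With r = 0.116 m, L = 0.451 m, θ = 114.4°: the bracketed kinematic factor |dx/dθ| = 0.094094 m.
ω = v/|dx/dθ| = 1.98/0.094094 = 21.043 rad/s.
N = 60ω/(2π) = 200.94 rpm.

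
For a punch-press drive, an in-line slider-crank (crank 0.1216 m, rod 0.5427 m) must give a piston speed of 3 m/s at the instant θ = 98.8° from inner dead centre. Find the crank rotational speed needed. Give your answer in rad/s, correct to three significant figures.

For an in-line slider-crank, |v_piston| = rω|sinθ|·[1 + r cosθ/√(L² − r² sin²θ)].
With r = 0.1216 m, L = 0.5427 m, θ = 98.8°: the bracketed kinematic factor |dx/dθ| = 0.11594 m.
ω = v/|dx/dθ| = 3/0.11594 = 25.874 rad/s.

25.9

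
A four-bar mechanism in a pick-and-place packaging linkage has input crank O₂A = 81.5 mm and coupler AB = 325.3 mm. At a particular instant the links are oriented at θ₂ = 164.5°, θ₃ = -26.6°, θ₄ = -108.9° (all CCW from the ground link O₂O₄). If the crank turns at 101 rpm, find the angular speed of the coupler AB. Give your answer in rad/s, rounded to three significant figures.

ω₂ = 10.58 rad/s (from 101 rpm).
Differentiating the loop-closure r₂e^{iθ₂}+r₃e^{iθ₃}=r₁+r₄e^{iθ₄} gives r₂ω₂e^{iθ₂}+r₃ω₃e^{iθ₃}=r₄ω₄e^{iθ₄}.
Eliminating the other unknown: ω₃ = r₂ω₂ sin(θ₄−θ₂) / [r₃ sin(θ₃−θ₄)].
Numerator sine = +0.99824; denominator sine = +0.99098.
Result = 0.0815·10.58·(+0.99824) / (0.3253·(+0.99098)) = +2.6693 rad/s; magnitude 2.6693 rad/s.

2.67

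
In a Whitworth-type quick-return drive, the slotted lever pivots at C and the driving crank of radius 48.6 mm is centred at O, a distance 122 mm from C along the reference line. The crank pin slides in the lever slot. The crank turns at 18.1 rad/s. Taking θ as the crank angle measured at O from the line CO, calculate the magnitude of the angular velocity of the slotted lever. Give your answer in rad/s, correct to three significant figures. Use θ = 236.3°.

1.57

ω = 18.1 rad/s
Crank pin A relative to C: A = (d + r cosθ, r sinθ); lever angle φ = atan2(r sinθ, d + r cosθ).
Differentiating tanφ: φ̇ = rω(d cosθ + r)/(d² + r² + 2dr cosθ).
d² + r² + 2dr cosθ = |CA|² = 0.0106664 m²;  d cosθ + r = -0.019091 m.
|ω_lever| = |0.0486·18.1·-0.019091| / 0.0106664 = 1.5744 rad/s.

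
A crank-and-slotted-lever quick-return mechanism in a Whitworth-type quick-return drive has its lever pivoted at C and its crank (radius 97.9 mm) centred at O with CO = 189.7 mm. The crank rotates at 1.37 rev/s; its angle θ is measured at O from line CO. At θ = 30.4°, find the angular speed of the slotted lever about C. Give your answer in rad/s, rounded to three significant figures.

2.84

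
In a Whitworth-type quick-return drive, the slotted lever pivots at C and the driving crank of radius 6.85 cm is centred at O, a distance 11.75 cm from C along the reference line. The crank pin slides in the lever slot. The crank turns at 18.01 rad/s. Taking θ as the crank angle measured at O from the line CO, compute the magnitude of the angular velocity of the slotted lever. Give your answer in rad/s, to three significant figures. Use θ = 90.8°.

4.51

ω = 18.01 rad/s
Crank pin A relative to C: A = (d + r cosθ, r sinθ); lever angle φ = atan2(r sinθ, d + r cosθ).
Differentiating tanφ: φ̇ = rω(d cosθ + r)/(d² + r² + 2dr cosθ).
d² + r² + 2dr cosθ = |CA|² = 0.0182737 m²;  d cosθ + r = +0.066859 m.
|ω_lever| = |0.0685·18.01·+0.066859| / 0.0182737 = 4.5138 rad/s.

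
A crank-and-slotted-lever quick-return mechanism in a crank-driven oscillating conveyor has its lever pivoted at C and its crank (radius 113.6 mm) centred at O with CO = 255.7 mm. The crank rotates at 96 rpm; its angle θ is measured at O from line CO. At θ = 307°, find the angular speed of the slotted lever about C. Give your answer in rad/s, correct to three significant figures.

2.70

ω = 10.05 rad/s (from 96 rpm).
Crank pin A relative to C: A = (d + r cosθ, r sinθ); lever angle φ = atan2(r sinθ, d + r cosθ).
Differentiating tanφ: φ̇ = rω(d cosθ + r)/(d² + r² + 2dr cosθ).
d² + r² + 2dr cosθ = |CA|² = 0.11325 m²;  d cosθ + r = +0.26748 m.
|ω_lever| = |0.1136·10.05·+0.26748| / 0.11325 = 2.6974 rad/s.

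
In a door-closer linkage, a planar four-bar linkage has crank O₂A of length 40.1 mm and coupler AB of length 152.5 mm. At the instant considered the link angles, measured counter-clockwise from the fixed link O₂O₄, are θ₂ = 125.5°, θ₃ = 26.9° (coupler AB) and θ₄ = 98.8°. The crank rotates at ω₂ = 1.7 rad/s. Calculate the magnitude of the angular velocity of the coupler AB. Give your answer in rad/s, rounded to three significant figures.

ω₂ = 1.7 rad/s
Differentiating the loop-closure r₂e^{iθ₂}+r₃e^{iθ₃}=r₁+r₄e^{iθ₄} gives r₂ω₂e^{iθ₂}+r₃ω₃e^{iθ₃}=r₄ω₄e^{iθ₄}.
Eliminating the other unknown: ω₃ = r₂ω₂ sin(θ₄−θ₂) / [r₃ sin(θ₃−θ₄)].
Numerator sine = -0.44932; denominator sine = -0.95052.
Result = 0.0401·1.7·(-0.44932) / (0.1525·(-0.95052)) = +0.21131 rad/s; magnitude 0.21131 rad/s.

0.211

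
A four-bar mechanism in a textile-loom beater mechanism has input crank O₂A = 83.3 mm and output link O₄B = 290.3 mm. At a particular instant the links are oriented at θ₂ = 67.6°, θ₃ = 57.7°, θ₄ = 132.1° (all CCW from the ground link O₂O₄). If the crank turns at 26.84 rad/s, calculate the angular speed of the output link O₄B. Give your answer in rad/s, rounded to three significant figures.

ω₂ = 26.84 rad/s
Differentiating the loop-closure r₂e^{iθ₂}+r₃e^{iθ₃}=r₁+r₄e^{iθ₄} gives r₂ω₂e^{iθ₂}+r₃ω₃e^{iθ₃}=r₄ω₄e^{iθ₄}.
Eliminating the other unknown: ω₄ = r₂ω₂ sin(θ₂−θ₃) / [r₄ sin(θ₄−θ₃)].
Numerator sine = +0.17193; denominator sine = +0.96316.
Result = 0.0833·26.84·(+0.17193) / (0.2903·(+0.96316)) = +1.3748 rad/s; magnitude 1.3748 rad/s.

1.37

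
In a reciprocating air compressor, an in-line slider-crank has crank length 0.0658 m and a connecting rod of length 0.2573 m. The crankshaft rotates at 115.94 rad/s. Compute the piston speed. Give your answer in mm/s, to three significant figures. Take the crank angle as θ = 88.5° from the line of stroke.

ω = 115.9 rad/s
For an in-line slider-crank, x = r cosθ + √(L² − r² sin²θ), so v = −rω sinθ·[1 + r cosθ/√(L² − r² sin²θ)].
With r = 0.0658 m, L = 0.2573 m, θ = 88.5°: √(L² − r² sin²θ) = 0.24875 m.
v = −0.0658·115.9·0.99966·[1 + 0.0658·0.02618/0.24875] = -7.679 m/s.
|v| = 7.679 m/s = 7679 mm/s.

7680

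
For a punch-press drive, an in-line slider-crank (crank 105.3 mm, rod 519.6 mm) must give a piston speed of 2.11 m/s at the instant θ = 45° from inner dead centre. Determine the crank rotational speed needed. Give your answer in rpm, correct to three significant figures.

236

For an in-line slider-crank, |v_piston| = rω|sinθ|·[1 + r cosθ/√(L² − r² sin²θ)].
With r = 0.1053 m, L = 0.5196 m, θ = 45°: the bracketed kinematic factor |dx/dθ| = 0.085239 m.
ω = v/|dx/dθ| = 2.11/0.085239 = 24.754 rad/s.
N = 60ω/(2π) = 236.38 rpm.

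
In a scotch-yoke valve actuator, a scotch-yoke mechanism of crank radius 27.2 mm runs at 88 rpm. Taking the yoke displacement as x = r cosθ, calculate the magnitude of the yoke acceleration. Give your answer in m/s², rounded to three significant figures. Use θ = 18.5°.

2.19

ω = 9.215 rad/s (from 88 rpm).
x = r cosθ ⇒ ẍ = −rω² cosθ (ω constant).
|a| = rω²|cosθ| = 0.0272·(9.215)²·|cos 18.5°| = 2.1905 m/s².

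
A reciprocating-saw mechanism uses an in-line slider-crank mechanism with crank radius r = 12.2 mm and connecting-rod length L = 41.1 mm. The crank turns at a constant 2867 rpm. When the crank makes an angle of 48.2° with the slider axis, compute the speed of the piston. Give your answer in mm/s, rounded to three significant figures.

ω = 2π·2867/60 = 300.2 rad/s
For an in-line slider-crank, x = r cosθ + √(L² − r² sin²θ), so v = −rω sinθ·[1 + r cosθ/√(L² − r² sin²θ)].
With r = 0.0122 m, L = 0.0411 m, θ = 48.2°: √(L² − r² sin²θ) = 0.040081 m.
v = −0.0122·300.2·0.74548·[1 + 0.0122·0.66653/0.040081] = -3.2845 m/s.
|v| = 3.2845 m/s = 3284.5 mm/s.

3280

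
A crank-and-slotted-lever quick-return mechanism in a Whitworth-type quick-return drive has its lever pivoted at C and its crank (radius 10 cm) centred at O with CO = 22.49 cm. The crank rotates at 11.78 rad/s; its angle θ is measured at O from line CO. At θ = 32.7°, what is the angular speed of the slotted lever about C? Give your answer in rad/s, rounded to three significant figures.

3.46

ω = 11.78 rad/s
Crank pin A relative to C: A = (d + r cosθ, r sinθ); lever angle φ = atan2(r sinθ, d + r cosθ).
Differentiating tanφ: φ̇ = rω(d cosθ + r)/(d² + r² + 2dr cosθ).
d² + r² + 2dr cosθ = |CA|² = 0.0984312 m²;  d cosθ + r = +0.28926 m.
|ω_lever| = |0.1·11.78·+0.28926| / 0.0984312 = 3.4617 rad/s.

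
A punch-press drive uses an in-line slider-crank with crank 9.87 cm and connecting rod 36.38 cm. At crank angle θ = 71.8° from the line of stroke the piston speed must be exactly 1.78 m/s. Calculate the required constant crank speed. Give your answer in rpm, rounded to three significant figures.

167

For an in-line slider-crank, |v_piston| = rω|sinθ|·[1 + r cosθ/√(L² − r² sin²θ)].
With r = 0.0987 m, L = 0.3638 m, θ = 71.8°: the bracketed kinematic factor |dx/dθ| = 0.10199 m.
ω = v/|dx/dθ| = 1.78/0.10199 = 17.454 rad/s.
N = 60ω/(2π) = 166.67 rpm.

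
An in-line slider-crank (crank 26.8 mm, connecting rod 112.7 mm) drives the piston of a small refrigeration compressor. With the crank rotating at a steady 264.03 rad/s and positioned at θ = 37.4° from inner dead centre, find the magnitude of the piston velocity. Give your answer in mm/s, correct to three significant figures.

ω = 264 rad/s
For an in-line slider-crank, x = r cosθ + √(L² − r² sin²θ), so v = −rω sinθ·[1 + r cosθ/√(L² − r² sin²θ)].
With r = 0.0268 m, L = 0.1127 m, θ = 37.4°: √(L² − r² sin²θ) = 0.11152 m.
v = −0.0268·264·0.60738·[1 + 0.0268·0.79441/0.11152] = -5.1183 m/s.
|v| = 5.1183 m/s = 5118.3 mm/s.

5120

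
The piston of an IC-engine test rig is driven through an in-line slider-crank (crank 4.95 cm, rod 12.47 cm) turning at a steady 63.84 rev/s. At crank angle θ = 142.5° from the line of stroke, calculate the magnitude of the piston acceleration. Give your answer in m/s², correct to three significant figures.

5350

ω = 2π·63.8 = 401.1 rad/s
x(θ) = r cosθ + √(L² − r² sin²θ); with ω constant, a = ω²·d²x/dθ².
d²x/dθ² = −r cosθ − r²(cos2θ)/√u − r⁴ sin²2θ/(4u^{3/2}),  u = L² − r² sin²θ = 0.0146421 m².
Substituting r = 0.0495 m, L = 0.1247 m, θ = 142.5°: d²x/dθ² = +0.03324 m.
a = ω²·d²x/dθ² = (401.1)²·(+0.03324) = +5348.1 m/s²;  |a| = 5348.1 m/s².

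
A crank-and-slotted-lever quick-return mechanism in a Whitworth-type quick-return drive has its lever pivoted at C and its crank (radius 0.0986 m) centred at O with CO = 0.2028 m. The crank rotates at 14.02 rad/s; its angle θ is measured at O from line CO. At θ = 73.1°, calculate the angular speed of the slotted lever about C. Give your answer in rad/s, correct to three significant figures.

ω = 14.02 rad/s
Crank pin A relative to C: A = (d + r cosθ, r sinθ); lever angle φ = atan2(r sinθ, d + r cosθ).
Differentiating tanφ: φ̇ = rω(d cosθ + r)/(d² + r² + 2dr cosθ).
d² + r² + 2dr cosθ = |CA|² = 0.0624756 m²;  d cosθ + r = +0.15755 m.
|ω_lever| = |0.0986·14.02·+0.15755| / 0.0624756 = 3.4861 rad/s.

3.49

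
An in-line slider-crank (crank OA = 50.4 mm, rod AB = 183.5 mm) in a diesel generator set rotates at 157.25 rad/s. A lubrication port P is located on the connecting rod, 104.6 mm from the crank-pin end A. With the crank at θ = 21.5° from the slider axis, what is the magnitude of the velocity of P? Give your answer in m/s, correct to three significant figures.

4.60

ω = 157.2 rad/s.  Crank-pin speed |V_A| = rω = 7.9254 m/s, perpendicular to OA.
Rod angle: sinφ = −(r/L) sinθ ⇒ φ = -5.777°; ω_rod = −rω cosθ/√(L²−r²sin²θ) = -40.39 rad/s.
V_P = V_A + ω_rod × AP, with AP = 0.1046 m along the rod.
Components: V_Px = −rω sinθ − a·ω_rod·sinφ = -3.33 m/s;  V_Py = rω cosθ + a·ω_rod·cosφ = +3.1706 m/s.
|V_P| = √(V_Px² + V_Py²) = 4.598 m/s.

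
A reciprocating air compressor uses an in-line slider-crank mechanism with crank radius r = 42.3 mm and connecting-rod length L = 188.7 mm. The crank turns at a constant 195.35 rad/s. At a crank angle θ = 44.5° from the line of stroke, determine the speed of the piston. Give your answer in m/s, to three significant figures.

ω = 195.3 rad/s
For an in-line slider-crank, x = r cosθ + √(L² − r² sin²θ), so v = −rω sinθ·[1 + r cosθ/√(L² − r² sin²θ)].
With r = 0.0423 m, L = 0.1887 m, θ = 44.5°: √(L² − r² sin²θ) = 0.18636 m.
v = −0.0423·195.3·0.70091·[1 + 0.0423·0.71325/0.18636] = -6.7295 m/s.
|v| = 6.7295 m/s.

6.73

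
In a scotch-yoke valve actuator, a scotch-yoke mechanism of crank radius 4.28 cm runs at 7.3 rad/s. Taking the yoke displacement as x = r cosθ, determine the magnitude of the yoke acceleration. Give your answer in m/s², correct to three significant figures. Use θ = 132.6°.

1.54

ω = 7.3 rad/s
x = r cosθ ⇒ ẍ = −rω² cosθ (ω constant).
|a| = rω²|cosθ| = 0.0428·(7.3)²·|cos 132.6°| = 1.5438 m/s².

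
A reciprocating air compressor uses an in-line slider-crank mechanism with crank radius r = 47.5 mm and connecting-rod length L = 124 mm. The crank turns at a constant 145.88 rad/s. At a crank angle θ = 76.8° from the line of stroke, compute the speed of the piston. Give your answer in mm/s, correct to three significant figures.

7380

ω = 145.9 rad/s
For an in-line slider-crank, x = r cosθ + √(L² − r² sin²θ), so v = −rω sinθ·[1 + r cosθ/√(L² − r² sin²θ)].
With r = 0.0475 m, L = 0.124 m, θ = 76.8°: √(L² − r² sin²θ) = 0.11505 m.
v = −0.0475·145.9·0.97358·[1 + 0.0475·0.22835/0.11505] = -7.3822 m/s.
|v| = 7.3822 m/s = 7382.2 mm/s.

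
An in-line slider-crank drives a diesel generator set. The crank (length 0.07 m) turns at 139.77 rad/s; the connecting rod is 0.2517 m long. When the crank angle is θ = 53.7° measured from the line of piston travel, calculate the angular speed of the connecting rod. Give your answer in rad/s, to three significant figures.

ω = 139.8 rad/s
The rod makes angle φ with the slider axis where L sinφ = r sinθ; differentiating, L cosφ·φ̇ = r ω cosθ.
L cosφ = √(L² − r² sin²θ) = 0.2453 m.
|ω_rod| = r ω |cosθ| / √(L² − r² sin²θ) = 0.07·139.8·0.59201/0.2453 = 23.613 rad/s.

23.6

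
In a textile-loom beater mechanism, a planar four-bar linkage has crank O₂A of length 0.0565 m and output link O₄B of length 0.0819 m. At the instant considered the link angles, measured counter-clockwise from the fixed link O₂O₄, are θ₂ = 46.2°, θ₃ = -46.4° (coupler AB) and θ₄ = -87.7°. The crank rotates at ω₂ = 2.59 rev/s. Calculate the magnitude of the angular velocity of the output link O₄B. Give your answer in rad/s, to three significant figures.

ω₂ = 16.27 rad/s (from 2.59 rev/s).
Differentiating the loop-closure r₂e^{iθ₂}+r₃e^{iθ₃}=r₁+r₄e^{iθ₄} gives r₂ω₂e^{iθ₂}+r₃ω₃e^{iθ₃}=r₄ω₄e^{iθ₄}.
Eliminating the other unknown: ω₄ = r₂ω₂ sin(θ₂−θ₃) / [r₄ sin(θ₄−θ₃)].
Numerator sine = +0.99897; denominator sine = -0.66000.
Result = 0.0565·16.27·(+0.99897) / (0.0819·(-0.66000)) = -16.992 rad/s; magnitude 16.992 rad/s.

17.0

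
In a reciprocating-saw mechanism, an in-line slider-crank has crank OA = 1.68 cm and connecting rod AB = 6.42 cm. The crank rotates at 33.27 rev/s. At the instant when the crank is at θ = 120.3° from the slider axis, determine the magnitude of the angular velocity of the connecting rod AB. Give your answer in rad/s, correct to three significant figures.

ω = 209 rad/s (converted from 33.27 rev/s).
The rod makes angle φ with the slider axis where L sinφ = r sinθ; differentiating, L cosφ·φ̇ = r ω cosθ.
L cosφ = √(L² − r² sin²θ) = 0.06254 m.
|ω_rod| = r ω |cosθ| / √(L² − r² sin²θ) = 0.0168·209·0.50453/0.06254 = 28.331 rad/s.

28.3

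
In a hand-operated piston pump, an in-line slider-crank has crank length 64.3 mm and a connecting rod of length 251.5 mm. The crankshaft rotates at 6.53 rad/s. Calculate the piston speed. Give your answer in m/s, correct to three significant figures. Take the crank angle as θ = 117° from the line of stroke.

0.330

ω = 6.53 rad/s
For an in-line slider-crank, x = r cosθ + √(L² − r² sin²θ), so v = −rω sinθ·[1 + r cosθ/√(L² − r² sin²θ)].
With r = 0.0643 m, L = 0.2515 m, θ = 117°: √(L² − r² sin²θ) = 0.24489 m.
v = −0.0643·6.53·0.89101·[1 + 0.0643·-0.45399/0.24489] = -0.32952 m/s.
|v| = 0.32952 m/s.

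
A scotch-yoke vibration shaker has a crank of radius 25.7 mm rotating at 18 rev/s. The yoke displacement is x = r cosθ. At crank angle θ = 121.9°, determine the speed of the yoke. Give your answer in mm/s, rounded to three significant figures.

ω = 113.1 rad/s (from 18 rev/s).
x = r cosθ ⇒ ẋ = −rω sinθ.
|v| = rω|sinθ| = 0.0257·113.1·|sin 121.9°| = 2.4676 m/s = 2467.6 mm/s.

2470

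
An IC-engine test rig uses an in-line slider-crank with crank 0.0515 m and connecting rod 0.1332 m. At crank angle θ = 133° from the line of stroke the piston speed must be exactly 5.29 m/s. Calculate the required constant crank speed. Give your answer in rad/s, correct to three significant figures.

194

For an in-line slider-crank, |v_piston| = rω|sinθ|·[1 + r cosθ/√(L² − r² sin²θ)].
With r = 0.0515 m, L = 0.1332 m, θ = 133°: the bracketed kinematic factor |dx/dθ| = 0.027311 m.
ω = v/|dx/dθ| = 5.29/0.027311 = 193.7 rad/s.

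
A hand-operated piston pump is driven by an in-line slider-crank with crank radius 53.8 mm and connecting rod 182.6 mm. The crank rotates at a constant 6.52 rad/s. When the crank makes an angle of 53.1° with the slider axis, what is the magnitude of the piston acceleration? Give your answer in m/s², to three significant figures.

1.19

ω = 6.52 rad/s
x(θ) = r cosθ + √(L² − r² sin²θ); with ω constant, a = ω²·d²x/dθ².
d²x/dθ² = −r cosθ − r²(cos2θ)/√u − r⁴ sin²2θ/(4u^{3/2}),  u = L² − r² sin²θ = 0.0314918 m².
Substituting r = 0.0538 m, L = 0.1826 m, θ = 53.1°: d²x/dθ² = -0.028098 m.
a = ω²·d²x/dθ² = (6.52)²·(-0.028098) = -1.1944 m/s²;  |a| = 1.1944 m/s².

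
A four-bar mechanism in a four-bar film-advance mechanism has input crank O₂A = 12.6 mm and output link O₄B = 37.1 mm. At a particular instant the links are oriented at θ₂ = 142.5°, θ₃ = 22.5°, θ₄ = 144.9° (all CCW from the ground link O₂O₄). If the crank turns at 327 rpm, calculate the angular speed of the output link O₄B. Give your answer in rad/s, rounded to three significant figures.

11.9

ω₂ = 34.24 rad/s (from 327 rpm).
Differentiating the loop-closure r₂e^{iθ₂}+r₃e^{iθ₃}=r₁+r₄e^{iθ₄} gives r₂ω₂e^{iθ₂}+r₃ω₃e^{iθ₃}=r₄ω₄e^{iθ₄}.
Eliminating the other unknown: ω₄ = r₂ω₂ sin(θ₂−θ₃) / [r₄ sin(θ₄−θ₃)].
Numerator sine = +0.86603; denominator sine = +0.84433.
Result = 0.0126·34.24·(+0.86603) / (0.0371·(+0.84433)) = +11.929 rad/s; magnitude 11.929 rad/s.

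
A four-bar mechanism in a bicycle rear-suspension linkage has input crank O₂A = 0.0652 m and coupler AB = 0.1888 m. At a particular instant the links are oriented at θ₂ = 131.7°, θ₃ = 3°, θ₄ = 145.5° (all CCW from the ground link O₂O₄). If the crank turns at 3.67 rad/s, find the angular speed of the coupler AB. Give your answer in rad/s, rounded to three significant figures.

0.497

ω₂ = 3.67 rad/s
Differentiating the loop-closure r₂e^{iθ₂}+r₃e^{iθ₃}=r₁+r₄e^{iθ₄} gives r₂ω₂e^{iθ₂}+r₃ω₃e^{iθ₃}=r₄ω₄e^{iθ₄}.
Eliminating the other unknown: ω₃ = r₂ω₂ sin(θ₄−θ₂) / [r₃ sin(θ₃−θ₄)].
Numerator sine = +0.23853; denominator sine = -0.60876.
Result = 0.0652·3.67·(+0.23853) / (0.1888·(-0.60876)) = -0.49661 rad/s; magnitude 0.49661 rad/s.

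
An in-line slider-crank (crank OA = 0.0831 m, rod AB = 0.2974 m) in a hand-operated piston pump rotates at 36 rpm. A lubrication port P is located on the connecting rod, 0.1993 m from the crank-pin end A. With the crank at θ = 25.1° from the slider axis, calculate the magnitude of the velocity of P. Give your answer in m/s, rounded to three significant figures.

0.182

ω = 3.77 rad/s.  Crank-pin speed |V_A| = rω = 0.31328 m/s, perpendicular to OA.
Rod angle: sinφ = −(r/L) sinθ ⇒ φ = -6.807°; ω_rod = −rω cosθ/√(L²−r²sin²θ) = -0.96069 rad/s.
V_P = V_A + ω_rod × AP, with AP = 0.1993 m along the rod.
Components: V_Px = −rω sinθ − a·ω_rod·sinφ = -0.15559 m/s;  V_Py = rω cosθ + a·ω_rod·cosφ = +0.09358 m/s.
|V_P| = √(V_Px² + V_Py²) = 0.18156 m/s.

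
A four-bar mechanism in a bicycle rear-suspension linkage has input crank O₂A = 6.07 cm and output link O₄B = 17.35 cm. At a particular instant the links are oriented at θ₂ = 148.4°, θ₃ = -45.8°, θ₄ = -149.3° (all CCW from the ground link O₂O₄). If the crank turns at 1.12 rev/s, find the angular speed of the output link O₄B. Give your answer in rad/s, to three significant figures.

0.621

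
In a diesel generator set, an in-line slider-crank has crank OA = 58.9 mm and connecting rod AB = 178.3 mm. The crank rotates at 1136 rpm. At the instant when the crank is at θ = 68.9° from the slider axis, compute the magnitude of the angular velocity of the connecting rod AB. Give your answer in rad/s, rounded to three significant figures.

ω = 119 rad/s (converted from 1136 rpm).
The rod makes angle φ with the slider axis where L sinφ = r sinθ; differentiating, L cosφ·φ̇ = r ω cosθ.
L cosφ = √(L² − r² sin²θ) = 0.16962 m.
|ω_rod| = r ω |cosθ| / √(L² − r² sin²θ) = 0.0589·119·0.36000/0.16962 = 14.871 rad/s.

14.9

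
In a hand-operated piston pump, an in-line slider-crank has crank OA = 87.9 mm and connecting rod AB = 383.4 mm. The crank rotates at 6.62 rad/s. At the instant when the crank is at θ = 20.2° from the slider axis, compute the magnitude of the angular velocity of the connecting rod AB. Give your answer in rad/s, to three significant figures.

ω = 6.62 rad/s
The rod makes angle φ with the slider axis where L sinφ = r sinθ; differentiating, L cosφ·φ̇ = r ω cosθ.
L cosφ = √(L² − r² sin²θ) = 0.3822 m.
|ω_rod| = r ω |cosθ| / √(L² − r² sin²θ) = 0.0879·6.62·0.93849/0.3822 = 1.4289 rad/s.

1.43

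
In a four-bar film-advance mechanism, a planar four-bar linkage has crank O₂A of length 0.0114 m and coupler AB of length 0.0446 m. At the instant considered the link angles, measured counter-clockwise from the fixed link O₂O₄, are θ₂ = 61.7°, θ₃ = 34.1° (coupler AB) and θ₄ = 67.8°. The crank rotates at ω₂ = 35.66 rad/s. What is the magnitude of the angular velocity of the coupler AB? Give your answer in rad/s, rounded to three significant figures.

ω₂ = 35.66 rad/s
Differentiating the loop-closure r₂e^{iθ₂}+r₃e^{iθ₃}=r₁+r₄e^{iθ₄} gives r₂ω₂e^{iθ₂}+r₃ω₃e^{iθ₃}=r₄ω₄e^{iθ₄}.
Eliminating the other unknown: ω₃ = r₂ω₂ sin(θ₄−θ₂) / [r₃ sin(θ₃−θ₄)].
Numerator sine = +0.10626; denominator sine = -0.55484.
Result = 0.0114·35.66·(+0.10626) / (0.0446·(-0.55484)) = -1.7457 rad/s; magnitude 1.7457 rad/s.

1.75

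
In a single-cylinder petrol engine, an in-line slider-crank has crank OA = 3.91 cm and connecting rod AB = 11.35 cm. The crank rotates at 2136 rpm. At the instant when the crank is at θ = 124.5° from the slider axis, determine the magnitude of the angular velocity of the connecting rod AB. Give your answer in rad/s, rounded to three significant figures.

45.5

ω = 223.7 rad/s (converted from 2136 rpm).
The rod makes angle φ with the slider axis where L sinφ = r sinθ; differentiating, L cosφ·φ̇ = r ω cosθ.
L cosφ = √(L² − r² sin²θ) = 0.10883 m.
|ω_rod| = r ω |cosθ| / √(L² − r² sin²θ) = 0.0391·223.7·0.56641/0.10883 = 45.518 rad/s.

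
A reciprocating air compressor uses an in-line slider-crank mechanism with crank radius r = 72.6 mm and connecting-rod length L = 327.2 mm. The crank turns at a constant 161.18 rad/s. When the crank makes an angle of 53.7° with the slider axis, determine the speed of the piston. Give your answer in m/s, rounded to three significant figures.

ω = 161.2 rad/s
For an in-line slider-crank, x = r cosθ + √(L² − r² sin²θ), so v = −rω sinθ·[1 + r cosθ/√(L² − r² sin²θ)].
With r = 0.0726 m, L = 0.3272 m, θ = 53.7°: √(L² − r² sin²θ) = 0.32193 m.
v = −0.0726·161.2·0.80593·[1 + 0.0726·0.59201/0.32193] = -10.69 m/s.
|v| = 10.69 m/s.

10.7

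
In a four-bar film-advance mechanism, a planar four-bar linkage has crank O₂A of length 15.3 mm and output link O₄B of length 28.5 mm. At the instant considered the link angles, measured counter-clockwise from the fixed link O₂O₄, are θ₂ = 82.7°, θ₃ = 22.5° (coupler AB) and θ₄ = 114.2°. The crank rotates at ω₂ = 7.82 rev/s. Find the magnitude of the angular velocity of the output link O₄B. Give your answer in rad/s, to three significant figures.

ω₂ = 49.13 rad/s (from 7.82 rev/s).
Differentiating the loop-closure r₂e^{iθ₂}+r₃e^{iθ₃}=r₁+r₄e^{iθ₄} gives r₂ω₂e^{iθ₂}+r₃ω₃e^{iθ₃}=r₄ω₄e^{iθ₄}.
Eliminating the other unknown: ω₄ = r₂ω₂ sin(θ₂−θ₃) / [r₄ sin(θ₄−θ₃)].
Numerator sine = +0.86777; denominator sine = +0.99956.
Result = 0.0153·49.13·(+0.86777) / (0.0285·(+0.99956)) = +22.9 rad/s; magnitude 22.9 rad/s.

22.9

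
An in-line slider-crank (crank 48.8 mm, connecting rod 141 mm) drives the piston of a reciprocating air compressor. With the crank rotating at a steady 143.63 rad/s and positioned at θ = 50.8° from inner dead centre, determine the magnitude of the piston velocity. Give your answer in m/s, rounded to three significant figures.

ω = 143.6 rad/s
For an in-line slider-crank, x = r cosθ + √(L² − r² sin²θ), so v = −rω sinθ·[1 + r cosθ/√(L² − r² sin²θ)].
With r = 0.0488 m, L = 0.141 m, θ = 50.8°: √(L² − r² sin²θ) = 0.13583 m.
v = −0.0488·143.6·0.77494·[1 + 0.0488·0.63203/0.13583] = -6.665 m/s.
|v| = 6.665 m/s.

6.67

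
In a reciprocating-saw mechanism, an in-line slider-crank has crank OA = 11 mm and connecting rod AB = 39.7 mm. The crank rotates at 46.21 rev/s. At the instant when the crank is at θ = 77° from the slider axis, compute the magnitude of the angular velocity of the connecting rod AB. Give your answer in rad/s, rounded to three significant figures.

ω = 290.3 rad/s (converted from 46.21 rev/s).
The rod makes angle φ with the slider axis where L sinφ = r sinθ; differentiating, L cosφ·φ̇ = r ω cosθ.
L cosφ = √(L² − r² sin²θ) = 0.038226 m.
|ω_rod| = r ω |cosθ| / √(L² − r² sin²θ) = 0.011·290.3·0.22495/0.038226 = 18.795 rad/s.

18.8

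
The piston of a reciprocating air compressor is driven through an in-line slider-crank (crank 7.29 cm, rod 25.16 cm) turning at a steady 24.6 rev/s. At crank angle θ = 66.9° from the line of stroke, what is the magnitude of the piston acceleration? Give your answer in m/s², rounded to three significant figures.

327

ω = 2π·24.6 = 154.6 rad/s
x(θ) = r cosθ + √(L² − r² sin²θ); with ω constant, a = ω²·d²x/dθ².
d²x/dθ² = −r cosθ − r²(cos2θ)/√u − r⁴ sin²2θ/(4u^{3/2}),  u = L² − r² sin²θ = 0.0588062 m².
Substituting r = 0.0729 m, L = 0.2516 m, θ = 66.9°: d²x/dθ² = -0.013691 m.
a = ω²·d²x/dθ² = (154.6)²·(-0.013691) = -327.09 m/s²;  |a| = 327.09 m/s².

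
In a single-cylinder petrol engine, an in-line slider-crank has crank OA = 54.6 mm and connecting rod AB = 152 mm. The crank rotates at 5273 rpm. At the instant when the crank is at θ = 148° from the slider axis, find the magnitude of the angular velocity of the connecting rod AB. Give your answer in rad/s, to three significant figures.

ω = 552.2 rad/s (converted from 5273 rpm).
The rod makes angle φ with the slider axis where L sinφ = r sinθ; differentiating, L cosφ·φ̇ = r ω cosθ.
L cosφ = √(L² − r² sin²θ) = 0.14922 m.
|ω_rod| = r ω |cosθ| / √(L² − r² sin²θ) = 0.0546·552.2·0.84805/0.14922 = 171.34 rad/s.

171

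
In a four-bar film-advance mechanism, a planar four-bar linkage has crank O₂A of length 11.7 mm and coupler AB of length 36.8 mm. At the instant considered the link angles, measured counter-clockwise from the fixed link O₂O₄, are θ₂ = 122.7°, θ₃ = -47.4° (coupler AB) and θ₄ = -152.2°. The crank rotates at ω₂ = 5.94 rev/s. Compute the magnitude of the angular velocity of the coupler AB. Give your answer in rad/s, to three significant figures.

12.2

ω₂ = 37.32 rad/s (from 5.94 rev/s).
Differentiating the loop-closure r₂e^{iθ₂}+r₃e^{iθ₃}=r₁+r₄e^{iθ₄} gives r₂ω₂e^{iθ₂}+r₃ω₃e^{iθ₃}=r₄ω₄e^{iθ₄}.
Eliminating the other unknown: ω₃ = r₂ω₂ sin(θ₄−θ₂) / [r₃ sin(θ₃−θ₄)].
Numerator sine = +0.99635; denominator sine = +0.96682.
Result = 0.0117·37.32·(+0.99635) / (0.0368·(+0.96682)) = +12.228 rad/s; magnitude 12.228 rad/s.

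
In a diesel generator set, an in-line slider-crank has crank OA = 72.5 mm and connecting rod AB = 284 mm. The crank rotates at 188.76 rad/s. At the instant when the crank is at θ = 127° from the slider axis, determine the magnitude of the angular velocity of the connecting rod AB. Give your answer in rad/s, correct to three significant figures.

29.6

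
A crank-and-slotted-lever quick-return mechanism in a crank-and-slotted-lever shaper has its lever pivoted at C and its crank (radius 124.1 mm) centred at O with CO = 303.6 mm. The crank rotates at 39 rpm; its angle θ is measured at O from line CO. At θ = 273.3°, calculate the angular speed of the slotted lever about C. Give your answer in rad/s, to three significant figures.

ω = 4.084 rad/s (from 39 rpm).
Crank pin A relative to C: A = (d + r cosθ, r sinθ); lever angle φ = atan2(r sinθ, d + r cosθ).
Differentiating tanφ: φ̇ = rω(d cosθ + r)/(d² + r² + 2dr cosθ).
d² + r² + 2dr cosθ = |CA|² = 0.111911 m²;  d cosθ + r = +0.14158 m.
|ω_lever| = |0.1241·4.084·+0.14158| / 0.111911 = 0.64118 rad/s.

0.641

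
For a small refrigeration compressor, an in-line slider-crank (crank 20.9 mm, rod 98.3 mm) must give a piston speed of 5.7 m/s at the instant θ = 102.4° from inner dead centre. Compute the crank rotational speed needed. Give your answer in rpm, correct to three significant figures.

2800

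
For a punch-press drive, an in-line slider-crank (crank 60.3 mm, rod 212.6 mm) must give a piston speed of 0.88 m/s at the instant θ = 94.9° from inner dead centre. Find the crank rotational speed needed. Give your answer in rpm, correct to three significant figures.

143

For an in-line slider-crank, |v_piston| = rω|sinθ|·[1 + r cosθ/√(L² − r² sin²θ)].
With r = 0.0603 m, L = 0.2126 m, θ = 94.9°: the bracketed kinematic factor |dx/dθ| = 0.058562 m.
ω = v/|dx/dθ| = 0.88/0.058562 = 15.027 rad/s.
N = 60ω/(2π) = 143.49 rpm.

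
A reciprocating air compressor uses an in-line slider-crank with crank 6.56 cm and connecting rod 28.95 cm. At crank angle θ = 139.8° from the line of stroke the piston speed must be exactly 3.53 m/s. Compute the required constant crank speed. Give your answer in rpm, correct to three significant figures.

For an in-line slider-crank, |v_piston| = rω|sinθ|·[1 + r cosθ/√(L² − r² sin²θ)].
With r = 0.0656 m, L = 0.2895 m, θ = 139.8°: the bracketed kinematic factor |dx/dθ| = 0.034934 m.
ω = v/|dx/dθ| = 3.53/0.034934 = 101.05 rad/s.
N = 60ω/(2π) = 964.93 rpm.

965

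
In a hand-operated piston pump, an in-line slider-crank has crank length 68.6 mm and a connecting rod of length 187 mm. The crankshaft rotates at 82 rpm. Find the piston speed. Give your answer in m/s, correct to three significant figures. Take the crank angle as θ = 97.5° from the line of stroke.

ω = 2π·82/60 = 8.587 rad/s
For an in-line slider-crank, x = r cosθ + √(L² − r² sin²θ), so v = −rω sinθ·[1 + r cosθ/√(L² − r² sin²θ)].
With r = 0.0686 m, L = 0.187 m, θ = 97.5°: √(L² − r² sin²θ) = 0.17419 m.
v = −0.0686·8.587·0.99144·[1 + 0.0686·-0.13053/0.17419] = -0.55401 m/s.
|v| = 0.55401 m/s.

0.554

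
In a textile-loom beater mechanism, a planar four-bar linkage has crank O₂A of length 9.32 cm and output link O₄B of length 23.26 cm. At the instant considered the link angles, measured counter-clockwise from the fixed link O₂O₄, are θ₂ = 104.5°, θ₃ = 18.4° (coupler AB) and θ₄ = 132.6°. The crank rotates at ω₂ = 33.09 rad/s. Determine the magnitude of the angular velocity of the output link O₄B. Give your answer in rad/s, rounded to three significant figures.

14.5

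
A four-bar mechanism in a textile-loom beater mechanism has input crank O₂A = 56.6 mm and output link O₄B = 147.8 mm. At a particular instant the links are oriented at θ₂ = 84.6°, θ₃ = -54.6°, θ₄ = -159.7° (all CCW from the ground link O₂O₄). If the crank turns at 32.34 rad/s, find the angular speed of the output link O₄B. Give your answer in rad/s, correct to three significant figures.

ω₂ = 32.34 rad/s
Differentiating the loop-closure r₂e^{iθ₂}+r₃e^{iθ₃}=r₁+r₄e^{iθ₄} gives r₂ω₂e^{iθ₂}+r₃ω₃e^{iθ₃}=r₄ω₄e^{iθ₄}.
Eliminating the other unknown: ω₄ = r₂ω₂ sin(θ₂−θ₃) / [r₄ sin(θ₄−θ₃)].
Numerator sine = +0.65342; denominator sine = -0.96547.
Result = 0.0566·32.34·(+0.65342) / (0.1478·(-0.96547)) = -8.3818 rad/s; magnitude 8.3818 rad/s.

8.38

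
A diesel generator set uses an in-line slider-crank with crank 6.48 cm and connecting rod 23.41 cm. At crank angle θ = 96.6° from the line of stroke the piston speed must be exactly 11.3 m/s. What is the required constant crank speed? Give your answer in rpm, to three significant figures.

1730

For an in-line slider-crank, |v_piston| = rω|sinθ|·[1 + r cosθ/√(L² − r² sin²θ)].
With r = 0.0648 m, L = 0.2341 m, θ = 96.6°: the bracketed kinematic factor |dx/dθ| = 0.06224 m.
ω = v/|dx/dθ| = 11.3/0.06224 = 181.55 rad/s.
N = 60ω/(2π) = 1733.7 rpm.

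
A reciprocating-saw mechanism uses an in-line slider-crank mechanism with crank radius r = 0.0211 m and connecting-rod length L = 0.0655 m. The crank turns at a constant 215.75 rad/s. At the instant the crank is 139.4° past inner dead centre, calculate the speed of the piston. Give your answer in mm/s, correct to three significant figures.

2220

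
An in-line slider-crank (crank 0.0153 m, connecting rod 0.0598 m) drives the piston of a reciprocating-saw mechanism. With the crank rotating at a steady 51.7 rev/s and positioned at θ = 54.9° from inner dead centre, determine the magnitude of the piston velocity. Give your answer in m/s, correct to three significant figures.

ω = 2π·51.7 = 324.8 rad/s
For an in-line slider-crank, x = r cosθ + √(L² − r² sin²θ), so v = −rω sinθ·[1 + r cosθ/√(L² − r² sin²θ)].
With r = 0.0153 m, L = 0.0598 m, θ = 54.9°: √(L² − r² sin²θ) = 0.058475 m.
v = −0.0153·324.8·0.81815·[1 + 0.0153·0.57501/0.058475] = -4.678 m/s.
|v| = 4.678 m/s.

4.68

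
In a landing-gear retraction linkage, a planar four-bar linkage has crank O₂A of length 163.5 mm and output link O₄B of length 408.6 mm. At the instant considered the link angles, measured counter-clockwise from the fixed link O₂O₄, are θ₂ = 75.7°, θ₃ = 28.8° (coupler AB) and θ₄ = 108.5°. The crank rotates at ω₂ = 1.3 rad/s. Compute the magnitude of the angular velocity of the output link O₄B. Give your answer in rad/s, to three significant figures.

0.386

ω₂ = 1.3 rad/s
Differentiating the loop-closure r₂e^{iθ₂}+r₃e^{iθ₃}=r₁+r₄e^{iθ₄} gives r₂ω₂e^{iθ₂}+r₃ω₃e^{iθ₃}=r₄ω₄e^{iθ₄}.
Eliminating the other unknown: ω₄ = r₂ω₂ sin(θ₂−θ₃) / [r₄ sin(θ₄−θ₃)].
Numerator sine = +0.73016; denominator sine = +0.98389.
Result = 0.1635·1.3·(+0.73016) / (0.4086·(+0.98389)) = +0.38604 rad/s; magnitude 0.38604 rad/s.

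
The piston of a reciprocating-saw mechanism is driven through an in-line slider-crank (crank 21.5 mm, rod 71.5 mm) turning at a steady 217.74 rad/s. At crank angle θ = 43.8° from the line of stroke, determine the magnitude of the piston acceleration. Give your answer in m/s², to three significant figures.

ω = 217.7 rad/s
x(θ) = r cosθ + √(L² − r² sin²θ); with ω constant, a = ω²·d²x/dθ².
d²x/dθ² = −r cosθ − r²(cos2θ)/√u − r⁴ sin²2θ/(4u^{3/2}),  u = L² − r² sin²θ = 0.0048908 m².
Substituting r = 0.0215 m, L = 0.0715 m, θ = 43.8°: d²x/dθ² = -0.015951 m.
a = ω²·d²x/dθ² = (217.7)²·(-0.015951) = -756.23 m/s²;  |a| = 756.23 m/s².

756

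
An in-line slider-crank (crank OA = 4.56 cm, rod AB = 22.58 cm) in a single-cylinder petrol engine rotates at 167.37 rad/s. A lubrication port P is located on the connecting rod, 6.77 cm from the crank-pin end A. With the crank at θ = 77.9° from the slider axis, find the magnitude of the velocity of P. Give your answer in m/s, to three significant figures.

ω = 167.4 rad/s.  Crank-pin speed |V_A| = rω = 7.6321 m/s, perpendicular to OA.
Rod angle: sinφ = −(r/L) sinθ ⇒ φ = -11.389°; ω_rod = −rω cosθ/√(L²−r²sin²θ) = -7.2274 rad/s.
V_P = V_A + ω_rod × AP, with AP = 0.0677 m along the rod.
Components: V_Px = −rω sinθ − a·ω_rod·sinφ = -7.5591 m/s;  V_Py = rω cosθ + a·ω_rod·cosφ = +1.1202 m/s.
|V_P| = √(V_Px² + V_Py²) = 7.6417 m/s.

7.64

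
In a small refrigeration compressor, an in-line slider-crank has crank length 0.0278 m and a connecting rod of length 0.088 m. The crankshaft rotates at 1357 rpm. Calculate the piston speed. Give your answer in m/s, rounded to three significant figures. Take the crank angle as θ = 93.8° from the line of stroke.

ω = 2π·1357/60 = 142.1 rad/s
For an in-line slider-crank, x = r cosθ + √(L² − r² sin²θ), so v = −rω sinθ·[1 + r cosθ/√(L² − r² sin²θ)].
With r = 0.0278 m, L = 0.088 m, θ = 93.8°: √(L² − r² sin²θ) = 0.083514 m.
v = −0.0278·142.1·0.99780·[1 + 0.0278·-0.06627/0.083514] = -3.8549 m/s.
|v| = 3.8549 m/s.

3.85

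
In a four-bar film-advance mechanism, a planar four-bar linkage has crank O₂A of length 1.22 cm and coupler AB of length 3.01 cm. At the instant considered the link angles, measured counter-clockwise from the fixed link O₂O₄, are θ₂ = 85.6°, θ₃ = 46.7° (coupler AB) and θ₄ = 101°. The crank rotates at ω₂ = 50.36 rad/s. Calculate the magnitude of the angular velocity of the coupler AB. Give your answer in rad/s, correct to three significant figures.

ω₂ = 50.36 rad/s
Differentiating the loop-closure r₂e^{iθ₂}+r₃e^{iθ₃}=r₁+r₄e^{iθ₄} gives r₂ω₂e^{iθ₂}+r₃ω₃e^{iθ₃}=r₄ω₄e^{iθ₄}.
Eliminating the other unknown: ω₃ = r₂ω₂ sin(θ₄−θ₂) / [r₃ sin(θ₃−θ₄)].
Numerator sine = +0.26556; denominator sine = -0.81208.
Result = 0.0122·50.36·(+0.26556) / (0.0301·(-0.81208)) = -6.6747 rad/s; magnitude 6.6747 rad/s.

6.67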